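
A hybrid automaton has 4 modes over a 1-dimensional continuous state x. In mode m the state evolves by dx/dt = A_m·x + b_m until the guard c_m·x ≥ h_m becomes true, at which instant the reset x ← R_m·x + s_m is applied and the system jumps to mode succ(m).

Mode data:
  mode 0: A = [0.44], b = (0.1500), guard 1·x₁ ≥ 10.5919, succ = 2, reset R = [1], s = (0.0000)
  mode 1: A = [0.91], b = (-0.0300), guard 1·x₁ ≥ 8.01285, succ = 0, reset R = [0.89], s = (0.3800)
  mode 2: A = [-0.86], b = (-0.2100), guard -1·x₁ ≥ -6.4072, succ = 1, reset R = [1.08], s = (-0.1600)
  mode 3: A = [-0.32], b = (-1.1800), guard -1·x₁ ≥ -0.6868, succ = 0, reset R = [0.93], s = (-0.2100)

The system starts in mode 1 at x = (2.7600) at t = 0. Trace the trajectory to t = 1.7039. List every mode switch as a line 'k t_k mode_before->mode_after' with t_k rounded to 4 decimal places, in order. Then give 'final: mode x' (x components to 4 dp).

Mode 1: guard c·x = 8.0129 hit at Δt = 1.1799 (t = 1.1799), x⁻ = (8.0129) → reset → x⁺ = (7.5114), jump to mode 0
Mode 0: flow for 0.5240 to horizon, guard not reached → x = (9.5476)

1 1.1799 1->0
final: 0 9.5476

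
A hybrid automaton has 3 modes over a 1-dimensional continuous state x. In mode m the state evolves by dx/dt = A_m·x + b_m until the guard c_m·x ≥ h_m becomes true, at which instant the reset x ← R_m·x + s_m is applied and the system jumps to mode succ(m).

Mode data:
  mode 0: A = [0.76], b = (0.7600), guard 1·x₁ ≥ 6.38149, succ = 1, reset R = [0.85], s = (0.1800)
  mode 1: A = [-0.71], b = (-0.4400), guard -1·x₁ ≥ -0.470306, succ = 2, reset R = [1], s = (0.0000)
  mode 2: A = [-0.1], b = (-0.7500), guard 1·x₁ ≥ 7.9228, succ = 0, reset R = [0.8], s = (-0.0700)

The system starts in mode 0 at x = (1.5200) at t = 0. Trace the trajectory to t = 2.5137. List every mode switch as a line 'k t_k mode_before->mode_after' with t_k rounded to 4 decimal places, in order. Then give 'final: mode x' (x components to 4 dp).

1 1.4141 0->1
final: 1 2.2314

Mode 0: guard c·x = 6.3815 hit at Δt = 1.4141 (t = 1.4141), x⁻ = (6.3815) → reset → x⁺ = (5.6043), jump to mode 1
Mode 1: flow for 1.0996 to horizon, guard not reached → x = (2.2314)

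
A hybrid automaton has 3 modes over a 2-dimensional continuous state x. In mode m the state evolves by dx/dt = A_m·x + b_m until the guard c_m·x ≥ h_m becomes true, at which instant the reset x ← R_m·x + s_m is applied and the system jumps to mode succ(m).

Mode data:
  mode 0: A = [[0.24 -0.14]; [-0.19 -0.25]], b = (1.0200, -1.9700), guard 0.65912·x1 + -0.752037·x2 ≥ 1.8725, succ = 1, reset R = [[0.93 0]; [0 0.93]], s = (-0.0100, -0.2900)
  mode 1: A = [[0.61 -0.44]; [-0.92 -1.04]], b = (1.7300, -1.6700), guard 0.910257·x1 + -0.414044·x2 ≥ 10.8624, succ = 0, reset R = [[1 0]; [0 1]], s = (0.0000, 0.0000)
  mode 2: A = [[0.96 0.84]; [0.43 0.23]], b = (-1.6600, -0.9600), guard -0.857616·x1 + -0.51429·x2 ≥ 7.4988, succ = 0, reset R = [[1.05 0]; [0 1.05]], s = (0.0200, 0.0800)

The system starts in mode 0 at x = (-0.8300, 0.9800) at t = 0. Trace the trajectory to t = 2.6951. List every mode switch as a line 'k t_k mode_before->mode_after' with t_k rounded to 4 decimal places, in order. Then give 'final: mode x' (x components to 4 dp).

1 1.5235 0->1
final: 1 6.3569 -4.0057

Mode 0: guard c·x = 1.8725 hit at Δt = 1.5235 (t = 1.5235), x⁻ = (0.7774, -1.8086) → reset → x⁺ = (0.7130, -1.9720), jump to mode 1
Mode 1: flow for 1.1716 to horizon, guard not reached → x = (6.3569, -4.0057)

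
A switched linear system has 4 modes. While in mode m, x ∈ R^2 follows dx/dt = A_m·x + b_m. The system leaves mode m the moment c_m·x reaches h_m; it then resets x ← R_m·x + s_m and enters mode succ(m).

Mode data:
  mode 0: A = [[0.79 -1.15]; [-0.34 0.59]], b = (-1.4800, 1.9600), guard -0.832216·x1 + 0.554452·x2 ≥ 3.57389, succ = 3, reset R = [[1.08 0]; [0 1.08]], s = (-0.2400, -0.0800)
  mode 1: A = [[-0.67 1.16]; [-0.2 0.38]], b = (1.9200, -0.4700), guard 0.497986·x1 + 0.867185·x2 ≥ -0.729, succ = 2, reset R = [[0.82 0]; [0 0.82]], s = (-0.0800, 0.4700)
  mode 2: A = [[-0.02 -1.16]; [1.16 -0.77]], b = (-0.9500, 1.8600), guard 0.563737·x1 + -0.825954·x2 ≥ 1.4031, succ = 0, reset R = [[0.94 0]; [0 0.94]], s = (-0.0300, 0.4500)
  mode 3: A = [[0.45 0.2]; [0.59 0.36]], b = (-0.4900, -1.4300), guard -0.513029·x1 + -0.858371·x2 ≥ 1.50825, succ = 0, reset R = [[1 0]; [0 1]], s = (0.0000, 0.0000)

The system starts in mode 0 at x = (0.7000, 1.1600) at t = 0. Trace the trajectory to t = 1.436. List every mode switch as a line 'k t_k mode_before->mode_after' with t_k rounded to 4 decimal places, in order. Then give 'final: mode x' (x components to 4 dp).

1 0.6479 0->3
final: 3 -3.4609 1.8258

Mode 0: guard c·x = 3.5739 hit at Δt = 0.6479 (t = 0.6479), x⁻ = (-2.0691, 3.3402) → reset → x⁺ = (-2.4746, 3.5274), jump to mode 3
Mode 3: flow for 0.7881 to horizon, guard not reached → x = (-3.4609, 1.8258)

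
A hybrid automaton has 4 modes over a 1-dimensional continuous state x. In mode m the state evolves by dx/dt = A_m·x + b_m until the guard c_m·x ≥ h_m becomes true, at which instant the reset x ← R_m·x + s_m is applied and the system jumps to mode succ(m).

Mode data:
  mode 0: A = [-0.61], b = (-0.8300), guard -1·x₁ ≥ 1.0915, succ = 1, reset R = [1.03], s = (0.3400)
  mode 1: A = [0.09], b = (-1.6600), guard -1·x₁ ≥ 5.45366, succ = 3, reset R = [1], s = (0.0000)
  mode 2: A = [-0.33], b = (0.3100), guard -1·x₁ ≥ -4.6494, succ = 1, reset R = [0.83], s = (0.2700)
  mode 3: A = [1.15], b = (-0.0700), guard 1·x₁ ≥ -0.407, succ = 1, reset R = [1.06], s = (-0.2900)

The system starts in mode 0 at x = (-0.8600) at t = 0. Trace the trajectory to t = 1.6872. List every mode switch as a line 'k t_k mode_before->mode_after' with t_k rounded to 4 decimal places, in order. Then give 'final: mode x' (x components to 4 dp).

Mode 0: guard c·x = 1.0915 hit at Δt = 1.0174 (t = 1.0174), x⁻ = (-1.0915) → reset → x⁺ = (-0.7842), jump to mode 1
Mode 1: flow for 0.6698 to horizon, guard not reached → x = (-1.9790)

1 1.0174 0->1
final: 1 -1.9790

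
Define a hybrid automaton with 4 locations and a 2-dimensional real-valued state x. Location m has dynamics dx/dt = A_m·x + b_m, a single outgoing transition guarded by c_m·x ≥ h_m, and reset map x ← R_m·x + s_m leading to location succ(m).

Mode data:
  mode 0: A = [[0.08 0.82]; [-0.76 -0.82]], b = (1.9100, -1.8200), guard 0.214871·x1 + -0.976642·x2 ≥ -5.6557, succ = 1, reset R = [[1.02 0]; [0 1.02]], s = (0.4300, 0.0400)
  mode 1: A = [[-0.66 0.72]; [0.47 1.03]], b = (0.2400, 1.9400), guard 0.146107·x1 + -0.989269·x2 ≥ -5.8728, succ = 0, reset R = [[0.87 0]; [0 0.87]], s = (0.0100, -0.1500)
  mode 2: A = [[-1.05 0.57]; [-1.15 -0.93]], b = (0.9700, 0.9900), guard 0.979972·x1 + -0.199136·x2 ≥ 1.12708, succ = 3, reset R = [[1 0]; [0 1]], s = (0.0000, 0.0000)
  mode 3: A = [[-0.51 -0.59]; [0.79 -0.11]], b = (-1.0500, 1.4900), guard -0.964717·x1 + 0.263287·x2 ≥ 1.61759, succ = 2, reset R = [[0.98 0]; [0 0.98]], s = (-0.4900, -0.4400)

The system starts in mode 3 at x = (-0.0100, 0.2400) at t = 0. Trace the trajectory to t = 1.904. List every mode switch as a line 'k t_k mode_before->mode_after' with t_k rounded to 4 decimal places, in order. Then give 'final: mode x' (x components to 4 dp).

Mode 3: guard c·x = 1.6176 hit at Δt = 1.1274 (t = 1.1274), x⁻ = (-1.3489, 1.2011) → reset → x⁺ = (-1.8120, 0.7371), jump to mode 2
Mode 2: flow for 0.7766 to horizon, guard not reached → x = (0.0863, 1.3135)

1 1.1274 3->2
final: 2 0.0863 1.3135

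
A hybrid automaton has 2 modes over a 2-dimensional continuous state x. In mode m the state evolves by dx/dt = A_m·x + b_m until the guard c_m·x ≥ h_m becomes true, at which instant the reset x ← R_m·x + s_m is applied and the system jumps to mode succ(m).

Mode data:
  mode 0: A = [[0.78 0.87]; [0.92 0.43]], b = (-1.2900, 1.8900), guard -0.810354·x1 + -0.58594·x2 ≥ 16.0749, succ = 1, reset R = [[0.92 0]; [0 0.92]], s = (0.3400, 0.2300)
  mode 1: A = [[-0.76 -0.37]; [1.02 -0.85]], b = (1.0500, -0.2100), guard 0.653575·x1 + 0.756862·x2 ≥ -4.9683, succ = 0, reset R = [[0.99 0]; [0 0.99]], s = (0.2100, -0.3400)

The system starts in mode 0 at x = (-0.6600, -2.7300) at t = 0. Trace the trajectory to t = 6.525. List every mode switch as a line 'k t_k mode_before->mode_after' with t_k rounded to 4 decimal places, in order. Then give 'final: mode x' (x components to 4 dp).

1 1.3341 0->1
2 2.7376 1->0
3 3.6330 0->1
4 4.9260 1->0
5 5.8357 0->1
final: 1 -3.2457 -9.3065

Mode 0: guard c·x = 16.0749 hit at Δt = 1.3341 (t = 1.3341), x⁻ = (-13.1219, -9.2869) → reset → x⁺ = (-11.7321, -8.3139), jump to mode 1
Mode 1: guard c·x = -4.9683 hit at Δt = 1.4035 (t = 2.7376), x⁻ = (-0.5923, -6.0528) → reset → x⁺ = (-0.3764, -6.3323), jump to mode 0
Mode 0: guard c·x = 16.0749 hit at Δt = 0.8954 (t = 3.6330), x⁻ = (-11.3020, -11.8038) → reset → x⁺ = (-10.0578, -10.6295), jump to mode 1
Mode 1: guard c·x = -4.9683 hit at Δt = 1.2929 (t = 4.9260), x⁻ = (-0.2360, -6.3606) → reset → x⁺ = (-0.0236, -6.6370), jump to mode 0
Mode 0: guard c·x = 16.0749 hit at Δt = 0.9097 (t = 5.8357), x⁻ = (-11.1207, -12.0545) → reset → x⁺ = (-9.8910, -10.8601), jump to mode 1
Mode 1: flow for 0.6893 to horizon, guard not reached → x = (-3.2457, -9.3065)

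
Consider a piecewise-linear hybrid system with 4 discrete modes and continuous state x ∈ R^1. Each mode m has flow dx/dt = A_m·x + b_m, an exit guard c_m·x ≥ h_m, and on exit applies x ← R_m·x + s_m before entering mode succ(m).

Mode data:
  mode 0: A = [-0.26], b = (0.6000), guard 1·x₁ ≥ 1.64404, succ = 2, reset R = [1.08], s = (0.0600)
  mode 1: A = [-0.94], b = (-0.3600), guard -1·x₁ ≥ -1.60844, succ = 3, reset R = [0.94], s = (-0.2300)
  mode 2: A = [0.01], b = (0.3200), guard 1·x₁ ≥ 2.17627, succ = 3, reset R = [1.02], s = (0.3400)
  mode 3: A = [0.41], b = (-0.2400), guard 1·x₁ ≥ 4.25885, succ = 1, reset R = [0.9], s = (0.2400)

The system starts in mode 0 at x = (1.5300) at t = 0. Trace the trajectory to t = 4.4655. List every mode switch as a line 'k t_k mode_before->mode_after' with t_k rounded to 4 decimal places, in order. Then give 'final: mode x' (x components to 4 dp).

Mode 0: guard c·x = 1.6440 hit at Δt = 0.6099 (t = 0.6099), x⁻ = (1.6440) → reset → x⁺ = (1.8356), jump to mode 2
Mode 2: guard c·x = 2.1763 hit at Δt = 1.0019 (t = 1.6118), x⁻ = (2.1763) → reset → x⁺ = (2.5598), jump to mode 3
Mode 3: guard c·x = 4.2588 hit at Δt = 1.5143 (t = 3.1261), x⁻ = (4.2588) → reset → x⁺ = (4.0730), jump to mode 1
Mode 1: guard c·x = -1.6084 hit at Δt = 0.8568 (t = 3.9829), x⁻ = (1.6084) → reset → x⁺ = (1.2819), jump to mode 3
Mode 3: flow for 0.4826 to horizon, guard not reached → x = (1.4343)

1 0.6099 0->2
2 1.6118 2->3
3 3.1261 3->1
4 3.9829 1->3
final: 3 1.4343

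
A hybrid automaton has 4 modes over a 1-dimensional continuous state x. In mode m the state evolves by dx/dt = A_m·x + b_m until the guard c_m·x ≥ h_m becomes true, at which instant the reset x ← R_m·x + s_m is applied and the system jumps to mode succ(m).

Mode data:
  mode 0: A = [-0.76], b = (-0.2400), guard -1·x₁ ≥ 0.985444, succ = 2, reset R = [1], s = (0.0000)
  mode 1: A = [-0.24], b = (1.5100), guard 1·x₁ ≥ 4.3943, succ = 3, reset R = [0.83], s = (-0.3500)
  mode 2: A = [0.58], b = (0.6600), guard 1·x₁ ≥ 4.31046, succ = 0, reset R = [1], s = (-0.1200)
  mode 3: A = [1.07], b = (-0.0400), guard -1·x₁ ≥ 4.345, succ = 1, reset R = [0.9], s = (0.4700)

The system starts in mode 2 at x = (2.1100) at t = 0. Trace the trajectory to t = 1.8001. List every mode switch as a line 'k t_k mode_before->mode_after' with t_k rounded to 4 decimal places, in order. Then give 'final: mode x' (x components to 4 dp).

1 0.8919 2->0
final: 0 1.9439

Mode 2: guard c·x = 4.3105 hit at Δt = 0.8919 (t = 0.8919), x⁻ = (4.3105) → reset → x⁺ = (4.1905), jump to mode 0
Mode 0: flow for 0.9082 to horizon, guard not reached → x = (1.9439)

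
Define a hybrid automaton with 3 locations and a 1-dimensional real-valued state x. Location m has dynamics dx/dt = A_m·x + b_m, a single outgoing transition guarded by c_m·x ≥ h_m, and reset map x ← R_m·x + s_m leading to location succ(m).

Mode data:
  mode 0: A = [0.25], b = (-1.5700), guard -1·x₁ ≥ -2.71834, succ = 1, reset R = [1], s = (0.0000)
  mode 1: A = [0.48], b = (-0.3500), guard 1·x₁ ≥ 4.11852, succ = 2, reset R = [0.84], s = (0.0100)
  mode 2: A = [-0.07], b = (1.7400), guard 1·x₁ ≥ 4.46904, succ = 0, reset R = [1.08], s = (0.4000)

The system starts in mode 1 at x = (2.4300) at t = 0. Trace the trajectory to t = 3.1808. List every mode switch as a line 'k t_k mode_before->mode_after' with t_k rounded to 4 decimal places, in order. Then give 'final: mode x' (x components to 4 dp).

1 1.4365 1->2
2 2.1202 2->0
final: 0 4.9067

Mode 1: guard c·x = 4.1185 hit at Δt = 1.4365 (t = 1.4365), x⁻ = (4.1185) → reset → x⁺ = (3.4696), jump to mode 2
Mode 2: guard c·x = 4.4690 hit at Δt = 0.6837 (t = 2.1202), x⁻ = (4.4690) → reset → x⁺ = (5.2266), jump to mode 0
Mode 0: flow for 1.0606 to horizon, guard not reached → x = (4.9067)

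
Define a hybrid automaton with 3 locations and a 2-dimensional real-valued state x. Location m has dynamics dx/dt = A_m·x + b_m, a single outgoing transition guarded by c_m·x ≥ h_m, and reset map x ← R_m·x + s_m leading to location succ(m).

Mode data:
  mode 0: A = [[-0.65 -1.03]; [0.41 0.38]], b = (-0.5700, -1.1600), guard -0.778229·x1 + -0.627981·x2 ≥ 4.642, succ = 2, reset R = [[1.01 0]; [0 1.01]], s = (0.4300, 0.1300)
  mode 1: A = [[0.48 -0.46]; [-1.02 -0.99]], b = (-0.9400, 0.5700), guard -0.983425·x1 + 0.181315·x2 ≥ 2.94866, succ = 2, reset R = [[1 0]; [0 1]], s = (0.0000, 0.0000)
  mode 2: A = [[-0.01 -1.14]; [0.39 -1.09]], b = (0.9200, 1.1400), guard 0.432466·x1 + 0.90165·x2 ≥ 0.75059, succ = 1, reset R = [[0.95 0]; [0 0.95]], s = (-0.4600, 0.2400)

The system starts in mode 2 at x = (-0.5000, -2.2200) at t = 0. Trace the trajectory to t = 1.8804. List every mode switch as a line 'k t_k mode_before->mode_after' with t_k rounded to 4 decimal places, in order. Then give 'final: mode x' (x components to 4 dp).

Mode 2: guard c·x = 0.7506 hit at Δt = 1.0012 (t = 1.0012), x⁻ = (1.4204, 0.1512) → reset → x⁺ = (0.8894, 0.3836), jump to mode 1
Mode 1: flow for 0.8792 to horizon, guard not reached → x = (0.2141, 0.1835)

1 1.0012 2->1
final: 1 0.2141 0.1835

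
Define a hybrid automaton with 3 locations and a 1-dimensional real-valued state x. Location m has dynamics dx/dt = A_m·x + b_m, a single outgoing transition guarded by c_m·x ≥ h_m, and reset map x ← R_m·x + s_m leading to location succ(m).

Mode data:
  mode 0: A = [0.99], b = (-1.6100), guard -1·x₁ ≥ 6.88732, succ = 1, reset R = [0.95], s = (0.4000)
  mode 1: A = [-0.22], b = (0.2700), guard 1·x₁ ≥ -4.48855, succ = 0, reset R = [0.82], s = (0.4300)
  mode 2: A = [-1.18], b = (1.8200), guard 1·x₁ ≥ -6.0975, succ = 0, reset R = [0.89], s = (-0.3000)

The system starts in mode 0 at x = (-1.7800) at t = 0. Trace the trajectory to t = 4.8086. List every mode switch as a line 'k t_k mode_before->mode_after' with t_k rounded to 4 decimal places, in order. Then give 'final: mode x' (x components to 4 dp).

Mode 0: guard c·x = 6.8873 hit at Δt = 0.9253 (t = 0.9253), x⁻ = (-6.8873) → reset → x⁺ = (-6.1430), jump to mode 1
Mode 1: guard c·x = -4.4886 hit at Δt = 1.1555 (t = 2.0808), x⁻ = (-4.4886) → reset → x⁺ = (-3.2506), jump to mode 0
Mode 0: guard c·x = 6.8873 hit at Δt = 0.5628 (t = 2.6436), x⁻ = (-6.8873) → reset → x⁺ = (-6.1430), jump to mode 1
Mode 1: guard c·x = -4.4886 hit at Δt = 1.1555 (t = 3.7991), x⁻ = (-4.4886) → reset → x⁺ = (-3.2506), jump to mode 0
Mode 0: guard c·x = 6.8873 hit at Δt = 0.5628 (t = 4.3619), x⁻ = (-6.8873) → reset → x⁺ = (-6.1430), jump to mode 1
Mode 1: flow for 0.4467 to horizon, guard not reached → x = (-5.4531)

1 0.9253 0->1
2 2.0808 1->0
3 2.6436 0->1
4 3.7991 1->0
5 4.3619 0->1
final: 1 -5.4531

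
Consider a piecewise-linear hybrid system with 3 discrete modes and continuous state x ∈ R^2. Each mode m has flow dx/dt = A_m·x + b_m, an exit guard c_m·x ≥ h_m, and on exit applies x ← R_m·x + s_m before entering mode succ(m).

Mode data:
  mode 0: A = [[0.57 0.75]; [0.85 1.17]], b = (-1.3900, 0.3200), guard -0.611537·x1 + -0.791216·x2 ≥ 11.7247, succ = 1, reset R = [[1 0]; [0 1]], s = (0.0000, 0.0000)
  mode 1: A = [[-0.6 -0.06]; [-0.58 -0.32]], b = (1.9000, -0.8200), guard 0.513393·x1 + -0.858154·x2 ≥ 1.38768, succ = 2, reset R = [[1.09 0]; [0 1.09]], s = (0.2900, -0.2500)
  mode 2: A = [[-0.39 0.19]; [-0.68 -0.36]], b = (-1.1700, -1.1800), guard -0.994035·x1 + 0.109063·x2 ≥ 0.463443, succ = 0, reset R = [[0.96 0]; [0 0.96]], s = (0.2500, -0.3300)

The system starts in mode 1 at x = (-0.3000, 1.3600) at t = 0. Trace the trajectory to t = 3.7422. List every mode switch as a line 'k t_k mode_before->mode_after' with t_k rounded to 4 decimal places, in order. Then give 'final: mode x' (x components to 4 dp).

Mode 1: guard c·x = 1.3877 hit at Δt = 1.4009 (t = 1.4009), x⁻ = (1.6548, -0.6270) → reset → x⁺ = (2.0938, -0.9335), jump to mode 2
Mode 2: guard c·x = 0.4634 hit at Δt = 1.5961 (t = 2.9970), x⁻ = (-0.7209, -2.3214) → reset → x⁺ = (-0.4421, -2.5585), jump to mode 0
Mode 0: flow for 0.7452 to horizon, guard not reached → x = (-5.0220, -7.7806)

1 1.4009 1->2
2 2.9970 2->0
final: 0 -5.0220 -7.7806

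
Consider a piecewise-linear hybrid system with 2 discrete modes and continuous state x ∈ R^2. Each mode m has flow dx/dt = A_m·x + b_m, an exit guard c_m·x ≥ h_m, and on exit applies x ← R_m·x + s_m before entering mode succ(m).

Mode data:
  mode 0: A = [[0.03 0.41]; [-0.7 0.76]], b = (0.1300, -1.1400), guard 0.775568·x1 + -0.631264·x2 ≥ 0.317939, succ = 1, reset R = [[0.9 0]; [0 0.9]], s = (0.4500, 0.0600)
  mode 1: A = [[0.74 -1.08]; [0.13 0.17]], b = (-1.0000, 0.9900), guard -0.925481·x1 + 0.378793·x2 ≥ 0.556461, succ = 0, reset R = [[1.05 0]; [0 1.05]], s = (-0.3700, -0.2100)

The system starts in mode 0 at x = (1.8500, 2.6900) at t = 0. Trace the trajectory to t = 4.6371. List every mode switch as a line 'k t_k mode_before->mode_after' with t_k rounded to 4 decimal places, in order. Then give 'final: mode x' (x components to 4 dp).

Mode 0: guard c·x = 0.3179 hit at Δt = 0.4187 (t = 0.4187), x⁻ = (2.3723, 2.4109) → reset → x⁺ = (2.5851, 2.2298), jump to mode 1
Mode 1: guard c·x = 0.5565 hit at Δt = 0.6735 (t = 1.0922), x⁻ = (0.7813, 3.3778) → reset → x⁺ = (0.4503, 3.3367), jump to mode 0
Mode 0: guard c·x = 0.3179 hit at Δt = 1.8361 (t = 2.9283), x⁻ = (3.8338, 4.2065) → reset → x⁺ = (3.9004, 3.8459), jump to mode 1
Mode 1: guard c·x = 0.5565 hit at Δt = 0.6326 (t = 3.5609), x⁻ = (1.5254, 5.1958) → reset → x⁺ = (1.2316, 5.2456), jump to mode 0
Mode 0: flow for 1.0762 to horizon, guard not reached → x = (4.2141, 7.1374)

1 0.4187 0->1
2 1.0922 1->0
3 2.9283 0->1
4 3.5609 1->0
final: 0 4.2141 7.1374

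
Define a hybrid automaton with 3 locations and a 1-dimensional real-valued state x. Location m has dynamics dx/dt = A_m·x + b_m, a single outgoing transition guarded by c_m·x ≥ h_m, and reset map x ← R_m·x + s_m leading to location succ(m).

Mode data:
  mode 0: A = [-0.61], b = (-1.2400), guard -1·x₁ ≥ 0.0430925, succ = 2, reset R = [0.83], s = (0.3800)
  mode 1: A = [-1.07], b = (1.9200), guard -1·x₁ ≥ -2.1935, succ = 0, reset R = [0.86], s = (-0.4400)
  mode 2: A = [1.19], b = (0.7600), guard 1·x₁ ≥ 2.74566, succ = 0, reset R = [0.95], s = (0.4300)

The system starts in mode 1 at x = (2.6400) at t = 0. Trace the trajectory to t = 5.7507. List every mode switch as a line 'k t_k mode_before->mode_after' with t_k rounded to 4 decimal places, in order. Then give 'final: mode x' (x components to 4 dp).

Mode 1: guard c·x = -2.1935 hit at Δt = 0.7017 (t = 0.7017), x⁻ = (2.1935) → reset → x⁺ = (1.4464), jump to mode 0
Mode 0: guard c·x = 0.0431 hit at Δt = 0.9161 (t = 1.6178), x⁻ = (-0.0431) → reset → x⁺ = (0.3442), jump to mode 2
Mode 2: guard c·x = 2.7457 hit at Δt = 1.0390 (t = 2.6568), x⁻ = (2.7457) → reset → x⁺ = (3.0384), jump to mode 0
Mode 0: guard c·x = 0.0431 hit at Δt = 1.5338 (t = 4.1906), x⁻ = (-0.0431) → reset → x⁺ = (0.3442), jump to mode 2
Mode 2: guard c·x = 2.7457 hit at Δt = 1.0390 (t = 5.2296), x⁻ = (2.7457) → reset → x⁺ = (3.0384), jump to mode 0
Mode 0: flow for 0.5211 to horizon, guard not reached → x = (1.6574)

1 0.7017 1->0
2 1.6178 0->2
3 2.6568 2->0
4 4.1906 0->2
5 5.2296 2->0
final: 0 1.6574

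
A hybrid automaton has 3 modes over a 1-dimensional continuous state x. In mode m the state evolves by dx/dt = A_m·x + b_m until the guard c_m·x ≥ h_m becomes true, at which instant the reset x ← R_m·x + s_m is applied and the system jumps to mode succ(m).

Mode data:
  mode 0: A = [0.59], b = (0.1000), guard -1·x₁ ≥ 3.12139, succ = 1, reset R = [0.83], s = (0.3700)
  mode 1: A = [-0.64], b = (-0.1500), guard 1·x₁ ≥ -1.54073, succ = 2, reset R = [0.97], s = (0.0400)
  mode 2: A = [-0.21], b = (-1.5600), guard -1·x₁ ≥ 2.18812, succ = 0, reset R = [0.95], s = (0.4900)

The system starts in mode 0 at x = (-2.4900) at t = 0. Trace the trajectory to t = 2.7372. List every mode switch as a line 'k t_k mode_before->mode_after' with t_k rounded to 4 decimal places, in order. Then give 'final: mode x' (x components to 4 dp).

1 0.4079 0->1
2 1.0627 1->2
3 1.6866 2->0
final: 0 -2.8073

Mode 0: guard c·x = 3.1214 hit at Δt = 0.4079 (t = 0.4079), x⁻ = (-3.1214) → reset → x⁺ = (-2.2208), jump to mode 1
Mode 1: guard c·x = -1.5407 hit at Δt = 0.6548 (t = 1.0627), x⁻ = (-1.5407) → reset → x⁺ = (-1.4545), jump to mode 2
Mode 2: guard c·x = 2.1881 hit at Δt = 0.6239 (t = 1.6866), x⁻ = (-2.1881) → reset → x⁺ = (-1.5887), jump to mode 0
Mode 0: flow for 1.0506 to horizon, guard not reached → x = (-2.8073)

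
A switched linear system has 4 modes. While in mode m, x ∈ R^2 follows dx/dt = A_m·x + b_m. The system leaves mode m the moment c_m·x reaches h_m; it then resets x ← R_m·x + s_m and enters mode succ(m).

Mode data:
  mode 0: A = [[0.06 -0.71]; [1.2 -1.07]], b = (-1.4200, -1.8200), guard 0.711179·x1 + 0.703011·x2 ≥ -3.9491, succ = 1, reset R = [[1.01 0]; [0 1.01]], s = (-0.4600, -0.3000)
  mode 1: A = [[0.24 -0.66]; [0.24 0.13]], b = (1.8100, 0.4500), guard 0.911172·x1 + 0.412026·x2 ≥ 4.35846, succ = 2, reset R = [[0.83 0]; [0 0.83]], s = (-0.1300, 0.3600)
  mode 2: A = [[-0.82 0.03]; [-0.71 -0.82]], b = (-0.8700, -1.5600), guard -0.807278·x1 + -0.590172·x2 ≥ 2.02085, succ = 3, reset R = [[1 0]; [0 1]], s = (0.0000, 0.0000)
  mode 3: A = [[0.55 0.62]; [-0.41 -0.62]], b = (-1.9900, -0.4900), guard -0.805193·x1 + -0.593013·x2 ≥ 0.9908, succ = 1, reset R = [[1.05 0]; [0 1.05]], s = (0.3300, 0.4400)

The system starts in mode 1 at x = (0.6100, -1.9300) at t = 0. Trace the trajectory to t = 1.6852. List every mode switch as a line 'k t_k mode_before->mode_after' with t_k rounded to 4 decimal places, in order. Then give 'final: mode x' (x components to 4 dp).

1 1.3033 1->2
final: 2 2.7069 -1.4528

Mode 1: guard c·x = 4.3585 hit at Δt = 1.3033 (t = 1.3033), x⁻ = (5.1025, -0.7057) → reset → x⁺ = (4.1051, -0.2258), jump to mode 2
Mode 2: flow for 0.3819 to horizon, guard not reached → x = (2.7069, -1.4528)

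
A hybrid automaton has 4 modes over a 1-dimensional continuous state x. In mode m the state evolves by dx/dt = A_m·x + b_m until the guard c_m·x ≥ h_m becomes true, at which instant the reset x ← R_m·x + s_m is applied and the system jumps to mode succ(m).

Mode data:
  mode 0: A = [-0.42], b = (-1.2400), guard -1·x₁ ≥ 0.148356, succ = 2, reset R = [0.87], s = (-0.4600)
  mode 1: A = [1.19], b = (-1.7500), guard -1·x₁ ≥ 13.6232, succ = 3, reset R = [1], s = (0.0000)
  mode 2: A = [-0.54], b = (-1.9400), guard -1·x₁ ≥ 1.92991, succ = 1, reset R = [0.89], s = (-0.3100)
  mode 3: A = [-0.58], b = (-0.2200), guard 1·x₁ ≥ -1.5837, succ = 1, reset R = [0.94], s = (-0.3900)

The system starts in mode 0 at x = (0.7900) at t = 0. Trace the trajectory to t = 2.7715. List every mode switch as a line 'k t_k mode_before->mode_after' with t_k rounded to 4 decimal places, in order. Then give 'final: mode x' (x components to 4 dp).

1 0.6873 0->2
2 1.7824 2->1
final: 1 -9.8801

Mode 0: guard c·x = 0.1484 hit at Δt = 0.6873 (t = 0.6873), x⁻ = (-0.1484) → reset → x⁺ = (-0.5891), jump to mode 2
Mode 2: guard c·x = 1.9299 hit at Δt = 1.0951 (t = 1.7824), x⁻ = (-1.9299) → reset → x⁺ = (-2.0276), jump to mode 1
Mode 1: flow for 0.9891 to horizon, guard not reached → x = (-9.8801)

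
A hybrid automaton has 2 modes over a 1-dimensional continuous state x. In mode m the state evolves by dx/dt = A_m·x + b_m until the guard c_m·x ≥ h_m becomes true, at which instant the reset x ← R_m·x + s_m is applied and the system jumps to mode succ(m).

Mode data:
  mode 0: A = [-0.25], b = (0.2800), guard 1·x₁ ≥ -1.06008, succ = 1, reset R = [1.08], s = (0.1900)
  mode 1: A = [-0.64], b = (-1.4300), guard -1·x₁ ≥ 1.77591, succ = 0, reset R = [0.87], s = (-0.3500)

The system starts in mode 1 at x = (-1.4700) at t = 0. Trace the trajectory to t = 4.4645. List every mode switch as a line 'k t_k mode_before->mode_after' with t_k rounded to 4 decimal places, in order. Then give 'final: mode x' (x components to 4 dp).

1 0.7987 1->0
2 2.0957 0->1
3 3.6994 1->0
final: 0 -1.3701

Mode 1: guard c·x = 1.7759 hit at Δt = 0.7987 (t = 0.7987), x⁻ = (-1.7759) → reset → x⁺ = (-1.8950), jump to mode 0
Mode 0: guard c·x = -1.0601 hit at Δt = 1.2970 (t = 2.0957), x⁻ = (-1.0601) → reset → x⁺ = (-0.9549), jump to mode 1
Mode 1: guard c·x = 1.7759 hit at Δt = 1.6036 (t = 3.6994), x⁻ = (-1.7759) → reset → x⁺ = (-1.8950), jump to mode 0
Mode 0: flow for 0.7651 to horizon, guard not reached → x = (-1.3701)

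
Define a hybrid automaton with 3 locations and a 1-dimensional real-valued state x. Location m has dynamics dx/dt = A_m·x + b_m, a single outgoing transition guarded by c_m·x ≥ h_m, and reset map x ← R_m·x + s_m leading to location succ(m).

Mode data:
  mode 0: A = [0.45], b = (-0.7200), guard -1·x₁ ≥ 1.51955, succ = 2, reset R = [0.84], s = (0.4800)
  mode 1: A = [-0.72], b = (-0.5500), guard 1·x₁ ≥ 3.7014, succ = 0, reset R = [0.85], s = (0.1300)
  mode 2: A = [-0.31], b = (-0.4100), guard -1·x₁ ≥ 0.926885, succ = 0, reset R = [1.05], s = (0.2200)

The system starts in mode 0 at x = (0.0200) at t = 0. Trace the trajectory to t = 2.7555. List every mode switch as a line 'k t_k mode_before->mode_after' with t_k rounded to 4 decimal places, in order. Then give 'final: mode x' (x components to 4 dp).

1 1.5117 0->2
2 2.4309 2->0
final: 0 -1.1233

Mode 0: guard c·x = 1.5195 hit at Δt = 1.5117 (t = 1.5117), x⁻ = (-1.5195) → reset → x⁺ = (-0.7964), jump to mode 2
Mode 2: guard c·x = 0.9269 hit at Δt = 0.9192 (t = 2.4309), x⁻ = (-0.9269) → reset → x⁺ = (-0.7532), jump to mode 0
Mode 0: flow for 0.3246 to horizon, guard not reached → x = (-1.1233)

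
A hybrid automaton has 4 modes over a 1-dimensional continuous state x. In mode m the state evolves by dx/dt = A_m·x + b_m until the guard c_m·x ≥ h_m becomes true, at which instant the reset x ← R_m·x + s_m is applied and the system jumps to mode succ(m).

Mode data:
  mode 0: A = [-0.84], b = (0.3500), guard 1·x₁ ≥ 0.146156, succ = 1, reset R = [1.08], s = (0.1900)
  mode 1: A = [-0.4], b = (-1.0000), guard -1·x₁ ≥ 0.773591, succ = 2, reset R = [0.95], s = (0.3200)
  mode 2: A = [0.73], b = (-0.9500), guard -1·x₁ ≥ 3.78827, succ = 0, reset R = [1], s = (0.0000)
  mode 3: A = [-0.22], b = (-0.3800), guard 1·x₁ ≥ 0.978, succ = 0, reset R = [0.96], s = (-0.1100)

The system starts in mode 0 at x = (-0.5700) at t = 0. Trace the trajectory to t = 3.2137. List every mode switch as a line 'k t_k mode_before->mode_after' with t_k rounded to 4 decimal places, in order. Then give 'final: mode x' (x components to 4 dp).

1 1.5405 0->1
2 2.7918 1->2
final: 2 -1.0339

Mode 0: guard c·x = 0.1462 hit at Δt = 1.5405 (t = 1.5405), x⁻ = (0.1462) → reset → x⁺ = (0.3478), jump to mode 1
Mode 1: guard c·x = 0.7736 hit at Δt = 1.2513 (t = 2.7918), x⁻ = (-0.7736) → reset → x⁺ = (-0.4149), jump to mode 2
Mode 2: flow for 0.4219 to horizon, guard not reached → x = (-1.0339)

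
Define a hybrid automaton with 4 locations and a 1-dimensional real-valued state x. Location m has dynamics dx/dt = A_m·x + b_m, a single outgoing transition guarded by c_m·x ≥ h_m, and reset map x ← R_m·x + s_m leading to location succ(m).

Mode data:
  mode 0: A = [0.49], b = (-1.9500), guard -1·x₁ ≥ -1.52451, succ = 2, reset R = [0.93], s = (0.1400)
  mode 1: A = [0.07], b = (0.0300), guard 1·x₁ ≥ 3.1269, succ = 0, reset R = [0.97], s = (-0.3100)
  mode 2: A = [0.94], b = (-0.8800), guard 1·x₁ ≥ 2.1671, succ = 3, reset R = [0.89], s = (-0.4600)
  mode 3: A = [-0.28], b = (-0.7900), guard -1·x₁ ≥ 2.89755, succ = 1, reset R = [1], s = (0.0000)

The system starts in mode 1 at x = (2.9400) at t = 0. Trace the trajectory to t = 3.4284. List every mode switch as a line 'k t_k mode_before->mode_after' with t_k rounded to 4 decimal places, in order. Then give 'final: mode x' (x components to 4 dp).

Mode 1: guard c·x = 3.1269 hit at Δt = 0.7714 (t = 0.7714), x⁻ = (3.1269) → reset → x⁺ = (2.7231), jump to mode 0
Mode 0: guard c·x = -1.5245 hit at Δt = 1.3670 (t = 2.1384), x⁻ = (1.5245) → reset → x⁺ = (1.5578), jump to mode 2
Mode 2: guard c·x = 2.1671 hit at Δt = 0.7268 (t = 2.8652), x⁻ = (2.1671) → reset → x⁺ = (1.4687), jump to mode 3
Mode 3: flow for 0.5632 to horizon, guard not reached → x = (0.8428)

1 0.7714 1->0
2 2.1384 0->2
3 2.8652 2->3
final: 3 0.8428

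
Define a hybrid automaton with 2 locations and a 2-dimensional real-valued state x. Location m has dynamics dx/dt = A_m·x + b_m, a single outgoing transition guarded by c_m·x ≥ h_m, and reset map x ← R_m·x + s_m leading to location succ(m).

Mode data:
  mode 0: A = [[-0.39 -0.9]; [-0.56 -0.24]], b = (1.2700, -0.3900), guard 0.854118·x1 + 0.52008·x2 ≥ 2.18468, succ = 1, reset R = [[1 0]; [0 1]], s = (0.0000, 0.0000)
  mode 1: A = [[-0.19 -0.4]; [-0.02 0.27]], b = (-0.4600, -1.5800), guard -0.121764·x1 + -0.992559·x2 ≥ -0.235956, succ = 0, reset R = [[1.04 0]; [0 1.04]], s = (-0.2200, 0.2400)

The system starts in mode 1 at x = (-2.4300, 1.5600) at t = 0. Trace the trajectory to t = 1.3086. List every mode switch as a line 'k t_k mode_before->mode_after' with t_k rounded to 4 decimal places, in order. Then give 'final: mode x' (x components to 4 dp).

1 0.7980 1->0
final: 0 -2.3854 1.2790

Mode 1: guard c·x = -0.2360 hit at Δt = 0.7980 (t = 0.7980), x⁻ = (-2.7463, 0.5746) → reset → x⁺ = (-3.0761, 0.8376), jump to mode 0
Mode 0: flow for 0.5106 to horizon, guard not reached → x = (-2.3854, 1.2790)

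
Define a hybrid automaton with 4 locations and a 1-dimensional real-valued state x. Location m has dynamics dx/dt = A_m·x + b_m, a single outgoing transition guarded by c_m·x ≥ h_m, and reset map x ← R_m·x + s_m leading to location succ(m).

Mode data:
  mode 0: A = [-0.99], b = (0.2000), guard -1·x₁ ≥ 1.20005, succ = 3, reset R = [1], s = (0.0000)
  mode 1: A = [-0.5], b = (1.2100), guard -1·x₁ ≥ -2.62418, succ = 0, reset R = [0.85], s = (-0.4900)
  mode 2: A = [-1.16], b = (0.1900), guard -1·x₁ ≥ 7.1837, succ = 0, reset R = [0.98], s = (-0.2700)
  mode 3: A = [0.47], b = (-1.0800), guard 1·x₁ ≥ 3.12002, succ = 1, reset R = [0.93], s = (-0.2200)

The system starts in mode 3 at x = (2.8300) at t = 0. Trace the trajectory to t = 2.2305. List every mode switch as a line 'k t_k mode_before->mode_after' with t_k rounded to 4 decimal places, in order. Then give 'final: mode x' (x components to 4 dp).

Mode 3: guard c·x = 3.1200 hit at Δt = 0.9256 (t = 0.9256), x⁻ = (3.1200) → reset → x⁺ = (2.6816), jump to mode 1
Mode 1: guard c·x = -2.6242 hit at Δt = 0.4958 (t = 1.4214), x⁻ = (2.6242) → reset → x⁺ = (1.7406), jump to mode 0
Mode 0: flow for 0.8091 to horizon, guard not reached → x = (0.8926)

1 0.9256 3->1
2 1.4214 1->0
final: 0 0.8926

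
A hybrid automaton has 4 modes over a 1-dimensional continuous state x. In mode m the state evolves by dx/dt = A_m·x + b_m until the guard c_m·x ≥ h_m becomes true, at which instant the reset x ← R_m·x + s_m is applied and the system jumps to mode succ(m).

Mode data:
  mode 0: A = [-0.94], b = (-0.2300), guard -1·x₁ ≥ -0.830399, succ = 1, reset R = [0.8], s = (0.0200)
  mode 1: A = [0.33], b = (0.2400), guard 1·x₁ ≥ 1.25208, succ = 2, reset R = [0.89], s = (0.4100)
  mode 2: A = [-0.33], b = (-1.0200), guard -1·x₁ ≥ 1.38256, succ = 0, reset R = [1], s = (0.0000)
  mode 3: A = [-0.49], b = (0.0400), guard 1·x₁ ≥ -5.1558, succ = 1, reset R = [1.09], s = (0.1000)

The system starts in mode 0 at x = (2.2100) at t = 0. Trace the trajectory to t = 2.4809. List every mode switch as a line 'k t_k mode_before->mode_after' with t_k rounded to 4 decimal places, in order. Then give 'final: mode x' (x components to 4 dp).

Mode 0: guard c·x = -0.8304 hit at Δt = 0.8783 (t = 0.8783), x⁻ = (0.8304) → reset → x⁺ = (0.6843), jump to mode 1
Mode 1: guard c·x = 1.2521 hit at Δt = 1.0244 (t = 1.9027), x⁻ = (1.2521) → reset → x⁺ = (1.5244), jump to mode 2
Mode 2: flow for 0.5782 to horizon, guard not reached → x = (0.7226)

1 0.8783 0->1
2 1.9027 1->2
final: 2 0.7226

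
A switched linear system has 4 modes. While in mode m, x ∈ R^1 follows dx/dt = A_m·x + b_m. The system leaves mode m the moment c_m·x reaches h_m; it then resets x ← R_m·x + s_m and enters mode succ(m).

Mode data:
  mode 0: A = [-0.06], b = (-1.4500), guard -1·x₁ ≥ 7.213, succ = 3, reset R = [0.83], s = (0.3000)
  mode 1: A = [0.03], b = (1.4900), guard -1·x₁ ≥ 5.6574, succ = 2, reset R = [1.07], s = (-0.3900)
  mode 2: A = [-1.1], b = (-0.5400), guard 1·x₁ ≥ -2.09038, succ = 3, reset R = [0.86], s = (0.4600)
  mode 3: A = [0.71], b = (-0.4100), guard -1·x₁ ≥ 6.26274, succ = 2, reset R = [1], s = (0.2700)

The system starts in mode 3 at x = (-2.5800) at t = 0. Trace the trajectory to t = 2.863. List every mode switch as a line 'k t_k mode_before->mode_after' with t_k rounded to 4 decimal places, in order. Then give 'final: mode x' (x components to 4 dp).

1 1.0888 3->2
2 2.2119 2->3
final: 3 -2.4633

Mode 3: guard c·x = 6.2627 hit at Δt = 1.0888 (t = 1.0888), x⁻ = (-6.2627) → reset → x⁺ = (-5.9927), jump to mode 2
Mode 2: guard c·x = -2.0904 hit at Δt = 1.1231 (t = 2.2119), x⁻ = (-2.0904) → reset → x⁺ = (-1.3377), jump to mode 3
Mode 3: flow for 0.6511 to horizon, guard not reached → x = (-2.4633)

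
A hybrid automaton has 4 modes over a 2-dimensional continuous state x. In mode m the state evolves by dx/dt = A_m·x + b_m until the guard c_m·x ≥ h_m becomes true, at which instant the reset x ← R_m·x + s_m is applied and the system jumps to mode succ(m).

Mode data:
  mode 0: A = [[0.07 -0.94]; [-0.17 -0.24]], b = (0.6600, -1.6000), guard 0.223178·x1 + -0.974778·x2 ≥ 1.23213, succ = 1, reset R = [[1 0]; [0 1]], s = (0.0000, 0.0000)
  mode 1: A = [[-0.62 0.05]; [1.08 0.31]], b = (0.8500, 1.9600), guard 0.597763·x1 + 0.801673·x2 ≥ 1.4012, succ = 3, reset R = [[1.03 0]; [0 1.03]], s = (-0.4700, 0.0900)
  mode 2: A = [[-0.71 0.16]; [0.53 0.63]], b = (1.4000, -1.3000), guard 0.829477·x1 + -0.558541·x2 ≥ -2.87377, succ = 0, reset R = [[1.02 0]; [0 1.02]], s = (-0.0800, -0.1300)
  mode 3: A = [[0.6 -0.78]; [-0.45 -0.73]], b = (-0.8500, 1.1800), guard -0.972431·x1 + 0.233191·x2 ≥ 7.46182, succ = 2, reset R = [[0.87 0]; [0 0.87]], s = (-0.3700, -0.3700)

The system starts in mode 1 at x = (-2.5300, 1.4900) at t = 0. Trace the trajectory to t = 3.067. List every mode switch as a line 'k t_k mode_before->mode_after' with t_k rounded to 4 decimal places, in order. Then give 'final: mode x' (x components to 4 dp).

Mode 1: guard c·x = 1.4012 hit at Δt = 0.9582 (t = 0.9582), x⁻ = (-0.7193, 2.2842) → reset → x⁺ = (-1.2109, 2.4427), jump to mode 3
Mode 3: guard c·x = 7.4618 hit at Δt = 1.0915 (t = 2.0497), x⁻ = (-6.8683, 3.3572) → reset → x⁺ = (-6.3454, 2.5507), jump to mode 2
Mode 2: guard c·x = -2.8738 hit at Δt = 0.6888 (t = 2.7385), x⁻ = (-2.9965, 0.6951) → reset → x⁺ = (-3.1364, 0.5790), jump to mode 0
Mode 0: flow for 0.3285 to horizon, guard not reached → x = (-3.1109, 0.1980)

1 0.9582 1->3
2 2.0497 3->2
3 2.7385 2->0
final: 0 -3.1109 0.1980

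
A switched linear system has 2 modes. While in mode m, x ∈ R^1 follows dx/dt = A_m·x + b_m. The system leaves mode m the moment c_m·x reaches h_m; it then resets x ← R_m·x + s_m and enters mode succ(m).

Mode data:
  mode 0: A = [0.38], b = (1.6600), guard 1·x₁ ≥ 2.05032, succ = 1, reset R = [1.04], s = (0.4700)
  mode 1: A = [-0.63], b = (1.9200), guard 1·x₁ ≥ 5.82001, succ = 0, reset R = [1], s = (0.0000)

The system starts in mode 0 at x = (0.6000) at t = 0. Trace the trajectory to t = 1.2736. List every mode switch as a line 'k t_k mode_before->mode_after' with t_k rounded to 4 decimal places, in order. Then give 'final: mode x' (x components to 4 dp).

1 0.6740 0->1
final: 1 2.7424

Mode 0: guard c·x = 2.0503 hit at Δt = 0.6740 (t = 0.6740), x⁻ = (2.0503) → reset → x⁺ = (2.6023), jump to mode 1
Mode 1: flow for 0.5996 to horizon, guard not reached → x = (2.7424)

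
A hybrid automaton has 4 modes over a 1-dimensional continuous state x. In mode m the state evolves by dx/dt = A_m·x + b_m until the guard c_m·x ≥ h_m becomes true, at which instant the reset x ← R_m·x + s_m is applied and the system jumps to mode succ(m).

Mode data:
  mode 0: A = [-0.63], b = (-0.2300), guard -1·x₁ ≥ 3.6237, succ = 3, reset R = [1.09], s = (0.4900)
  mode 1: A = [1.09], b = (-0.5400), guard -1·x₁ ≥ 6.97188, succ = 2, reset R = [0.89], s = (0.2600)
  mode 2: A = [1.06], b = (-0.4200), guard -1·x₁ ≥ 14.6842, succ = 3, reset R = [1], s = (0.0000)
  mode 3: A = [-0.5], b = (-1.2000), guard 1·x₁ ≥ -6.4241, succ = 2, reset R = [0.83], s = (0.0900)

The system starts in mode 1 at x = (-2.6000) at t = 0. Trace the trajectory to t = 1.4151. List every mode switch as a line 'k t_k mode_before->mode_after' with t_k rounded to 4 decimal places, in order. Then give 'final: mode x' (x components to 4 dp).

1 0.8079 1->2
final: 2 -11.6735

Mode 1: guard c·x = 6.9719 hit at Δt = 0.8079 (t = 0.8079), x⁻ = (-6.9719) → reset → x⁺ = (-5.9450), jump to mode 2
Mode 2: flow for 0.6072 to horizon, guard not reached → x = (-11.6735)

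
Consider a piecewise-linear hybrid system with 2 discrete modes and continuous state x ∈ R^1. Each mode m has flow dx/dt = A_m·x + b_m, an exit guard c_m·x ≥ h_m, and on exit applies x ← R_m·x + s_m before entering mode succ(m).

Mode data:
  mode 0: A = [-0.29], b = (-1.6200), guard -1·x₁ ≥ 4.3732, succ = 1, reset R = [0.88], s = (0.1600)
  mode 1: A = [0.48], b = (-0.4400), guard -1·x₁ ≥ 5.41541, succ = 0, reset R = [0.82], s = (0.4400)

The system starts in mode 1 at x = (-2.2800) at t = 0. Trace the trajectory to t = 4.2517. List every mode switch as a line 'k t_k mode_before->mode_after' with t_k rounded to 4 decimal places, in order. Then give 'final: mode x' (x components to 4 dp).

1 1.4240 1->0
2 2.3476 0->1
3 3.0111 1->0
4 3.9347 0->1
final: 1 -4.4453

Mode 1: guard c·x = 5.4154 hit at Δt = 1.4240 (t = 1.4240), x⁻ = (-5.4154) → reset → x⁺ = (-4.0006), jump to mode 0
Mode 0: guard c·x = 4.3732 hit at Δt = 0.9236 (t = 2.3476), x⁻ = (-4.3732) → reset → x⁺ = (-3.6884), jump to mode 1
Mode 1: guard c·x = 5.4154 hit at Δt = 0.6635 (t = 3.0111), x⁻ = (-5.4154) → reset → x⁺ = (-4.0006), jump to mode 0
Mode 0: guard c·x = 4.3732 hit at Δt = 0.9236 (t = 3.9347), x⁻ = (-4.3732) → reset → x⁺ = (-3.6884), jump to mode 1
Mode 1: flow for 0.3170 to horizon, guard not reached → x = (-4.4453)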